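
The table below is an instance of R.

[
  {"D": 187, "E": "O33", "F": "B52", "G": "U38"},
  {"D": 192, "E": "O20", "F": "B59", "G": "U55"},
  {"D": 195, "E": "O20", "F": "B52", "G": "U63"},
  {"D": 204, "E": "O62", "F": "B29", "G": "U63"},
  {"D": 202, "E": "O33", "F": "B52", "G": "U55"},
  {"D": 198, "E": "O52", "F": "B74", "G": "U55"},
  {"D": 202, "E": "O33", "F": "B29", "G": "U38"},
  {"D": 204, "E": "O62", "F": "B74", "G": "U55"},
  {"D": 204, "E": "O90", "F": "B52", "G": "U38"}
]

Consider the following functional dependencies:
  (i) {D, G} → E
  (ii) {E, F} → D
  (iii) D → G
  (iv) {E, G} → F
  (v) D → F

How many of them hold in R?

1

(i) {D, G} → E: every LHS value maps to a single RHS value — holds.
(ii) {E, F} → D: (E=O33, F=B52): 2 rows → D takes values {187, 202} — violation — fails.
(iii) D → G: D=204: 3 rows → G takes values {U63, U55, U38} — violation; D=202: 2 rows → G takes values {U55, U38} — violation — fails.
(iv) {E, G} → F: (E=O33, G=U38): 2 rows → F takes values {B52, B29} — violation — fails.
(v) D → F: D=204: 3 rows → F takes values {B29, B74, B52} — violation; D=202: 2 rows → F takes values {B52, B29} — violation — fails.
1 of the 5 dependencies holds.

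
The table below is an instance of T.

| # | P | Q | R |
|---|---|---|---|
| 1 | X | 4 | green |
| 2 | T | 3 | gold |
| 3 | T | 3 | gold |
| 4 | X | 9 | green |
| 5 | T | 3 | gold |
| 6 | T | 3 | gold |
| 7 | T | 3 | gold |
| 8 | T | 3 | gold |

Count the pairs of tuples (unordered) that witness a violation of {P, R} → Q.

1

(P=X, R=green): violating pairs (1,4) — 1 pair.
(P=T, R=gold): all 6 rows agree on Q — 0 pairs.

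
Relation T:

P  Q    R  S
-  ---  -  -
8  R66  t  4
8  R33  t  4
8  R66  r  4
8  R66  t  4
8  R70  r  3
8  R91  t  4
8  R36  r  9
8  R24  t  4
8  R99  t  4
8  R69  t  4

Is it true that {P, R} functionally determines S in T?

No

(P=8, R=t): 7 rows → S = 4, 4, 4, 4, 4, 4, 4 ✓
(P=8, R=r): 3 rows → S takes values {4, 3, 9} — violation
Two rows agree on {P, R} but differ on S, so {P, R} → S does not hold.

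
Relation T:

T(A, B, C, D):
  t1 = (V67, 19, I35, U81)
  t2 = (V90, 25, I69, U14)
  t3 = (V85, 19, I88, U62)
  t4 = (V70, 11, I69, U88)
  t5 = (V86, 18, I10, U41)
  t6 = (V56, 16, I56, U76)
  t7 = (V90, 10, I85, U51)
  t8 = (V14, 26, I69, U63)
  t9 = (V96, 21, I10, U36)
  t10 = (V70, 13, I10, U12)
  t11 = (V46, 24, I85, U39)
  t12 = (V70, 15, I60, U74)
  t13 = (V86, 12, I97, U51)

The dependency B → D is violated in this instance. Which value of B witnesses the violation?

19

B=19: rows 1, 3 → D takes values {U81, U62} — violation
B=25: row 2 → D = U14 ✓
B=11: row 4 → D = U88 ✓
B=18: row 5 → D = U41 ✓
B=16: row 6 → D = U76 ✓
B=10: row 7 → D = U51 ✓
B=26: row 8 → D = U63 ✓
B=21: row 9 → D = U36 ✓
B=13: row 10 → D = U12 ✓
B=24: row 11 → D = U39 ✓
B=15: row 12 → D = U74 ✓
B=12: row 13 → D = U51 ✓
The only B value with inconsistent D is B=19.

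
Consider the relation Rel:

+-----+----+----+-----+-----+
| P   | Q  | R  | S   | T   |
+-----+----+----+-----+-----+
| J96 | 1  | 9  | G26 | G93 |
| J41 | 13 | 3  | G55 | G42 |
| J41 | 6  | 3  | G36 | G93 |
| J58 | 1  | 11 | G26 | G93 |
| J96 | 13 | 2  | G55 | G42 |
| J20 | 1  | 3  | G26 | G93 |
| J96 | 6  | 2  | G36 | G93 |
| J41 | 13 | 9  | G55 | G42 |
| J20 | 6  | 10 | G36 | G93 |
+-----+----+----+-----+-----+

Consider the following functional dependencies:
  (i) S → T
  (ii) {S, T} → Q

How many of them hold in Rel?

2

(i) S → T: every LHS value maps to a single RHS value — holds.
(ii) {S, T} → Q: every LHS value maps to a single RHS value — holds.
2 of the 2 dependencies hold.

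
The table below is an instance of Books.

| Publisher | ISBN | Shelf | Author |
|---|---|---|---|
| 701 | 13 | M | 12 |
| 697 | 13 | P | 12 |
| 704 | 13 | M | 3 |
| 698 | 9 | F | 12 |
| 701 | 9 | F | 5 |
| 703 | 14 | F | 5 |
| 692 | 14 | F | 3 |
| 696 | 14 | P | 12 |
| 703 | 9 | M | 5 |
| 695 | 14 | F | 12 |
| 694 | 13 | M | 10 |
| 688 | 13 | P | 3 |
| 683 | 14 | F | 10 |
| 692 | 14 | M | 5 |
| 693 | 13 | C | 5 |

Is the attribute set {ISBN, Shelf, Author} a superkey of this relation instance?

All 15 rows have distinct {ISBN, Shelf, Author} values, so {ISBN, Shelf, Author} → (all attributes) holds and {ISBN, Shelf, Author} is a superkey.

Yes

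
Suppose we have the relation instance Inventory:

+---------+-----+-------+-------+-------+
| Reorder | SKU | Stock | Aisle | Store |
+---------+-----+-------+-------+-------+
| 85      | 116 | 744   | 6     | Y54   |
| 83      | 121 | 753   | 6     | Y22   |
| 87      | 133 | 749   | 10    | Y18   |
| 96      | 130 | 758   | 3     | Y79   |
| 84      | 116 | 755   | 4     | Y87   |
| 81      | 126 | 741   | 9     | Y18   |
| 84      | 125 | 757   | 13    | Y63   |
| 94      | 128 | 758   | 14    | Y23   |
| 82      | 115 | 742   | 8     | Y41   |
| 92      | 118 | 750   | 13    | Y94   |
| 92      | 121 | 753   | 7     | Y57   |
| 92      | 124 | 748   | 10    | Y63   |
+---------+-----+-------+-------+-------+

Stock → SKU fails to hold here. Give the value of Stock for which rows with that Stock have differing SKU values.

758

Stock=744: 1 row → SKU = 116 ✓
Stock=753: 2 rows → SKU = 121, 121 ✓
Stock=749: 1 row → SKU = 133 ✓
Stock=758: 2 rows → SKU takes values {130, 128} — violation
Stock=755: 1 row → SKU = 116 ✓
Stock=741: 1 row → SKU = 126 ✓
Stock=757: 1 row → SKU = 125 ✓
Stock=742: 1 row → SKU = 115 ✓
Stock=750: 1 row → SKU = 118 ✓
Stock=748: 1 row → SKU = 124 ✓
The only Stock value with inconsistent SKU is Stock=758.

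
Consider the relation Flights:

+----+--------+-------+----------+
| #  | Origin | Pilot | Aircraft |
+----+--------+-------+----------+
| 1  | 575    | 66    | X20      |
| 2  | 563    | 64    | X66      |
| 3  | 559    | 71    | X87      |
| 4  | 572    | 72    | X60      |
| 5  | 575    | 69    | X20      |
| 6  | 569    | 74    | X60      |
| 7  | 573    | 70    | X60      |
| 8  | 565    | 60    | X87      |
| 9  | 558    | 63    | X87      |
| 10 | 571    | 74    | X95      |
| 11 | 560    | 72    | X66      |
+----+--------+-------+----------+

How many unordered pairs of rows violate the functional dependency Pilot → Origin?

Pilot=72: violating pairs (4,11) — 1 pair.
Pilot=74: violating pairs (6,10) — 1 pair.

2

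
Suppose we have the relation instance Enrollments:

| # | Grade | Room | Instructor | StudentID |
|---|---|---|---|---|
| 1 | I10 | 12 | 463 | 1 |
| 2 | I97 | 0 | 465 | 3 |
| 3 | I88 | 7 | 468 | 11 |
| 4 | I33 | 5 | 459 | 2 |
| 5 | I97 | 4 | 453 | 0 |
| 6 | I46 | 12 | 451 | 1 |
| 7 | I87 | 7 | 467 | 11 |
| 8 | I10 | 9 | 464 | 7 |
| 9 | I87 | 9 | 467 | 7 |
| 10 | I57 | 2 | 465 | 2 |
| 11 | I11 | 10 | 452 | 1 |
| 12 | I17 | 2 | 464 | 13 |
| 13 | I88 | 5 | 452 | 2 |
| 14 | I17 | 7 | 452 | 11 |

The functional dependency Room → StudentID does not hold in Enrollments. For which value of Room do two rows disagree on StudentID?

2

Room=12: rows 1, 6 → StudentID = 1, 1 ✓
Room=0: row 2 → StudentID = 3 ✓
Room=7: rows 3, 7, 14 → StudentID = 11, 11, 11 ✓
Room=5: rows 4, 13 → StudentID = 2, 2 ✓
Room=4: row 5 → StudentID = 0 ✓
Room=9: rows 8, 9 → StudentID = 7, 7 ✓
Room=2: rows 10, 12 → StudentID takes values {2, 13} — violation
Room=10: row 11 → StudentID = 1 ✓
The only Room value with inconsistent StudentID is Room=2.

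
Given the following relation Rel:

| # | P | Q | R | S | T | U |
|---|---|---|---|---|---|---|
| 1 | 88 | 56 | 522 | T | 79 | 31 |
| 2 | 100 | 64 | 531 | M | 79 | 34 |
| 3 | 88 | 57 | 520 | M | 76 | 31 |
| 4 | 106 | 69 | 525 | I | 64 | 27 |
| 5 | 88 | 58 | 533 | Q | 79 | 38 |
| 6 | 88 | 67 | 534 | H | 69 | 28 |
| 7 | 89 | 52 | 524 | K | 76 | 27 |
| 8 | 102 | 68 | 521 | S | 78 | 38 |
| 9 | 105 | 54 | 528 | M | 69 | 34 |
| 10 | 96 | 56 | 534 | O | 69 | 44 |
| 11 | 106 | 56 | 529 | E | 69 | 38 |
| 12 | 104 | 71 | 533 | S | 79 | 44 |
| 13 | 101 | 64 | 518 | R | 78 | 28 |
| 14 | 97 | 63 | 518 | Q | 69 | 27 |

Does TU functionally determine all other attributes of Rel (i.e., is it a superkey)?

All 14 rows have distinct TU values, so TU → (all attributes) holds and TU is a superkey.

Yes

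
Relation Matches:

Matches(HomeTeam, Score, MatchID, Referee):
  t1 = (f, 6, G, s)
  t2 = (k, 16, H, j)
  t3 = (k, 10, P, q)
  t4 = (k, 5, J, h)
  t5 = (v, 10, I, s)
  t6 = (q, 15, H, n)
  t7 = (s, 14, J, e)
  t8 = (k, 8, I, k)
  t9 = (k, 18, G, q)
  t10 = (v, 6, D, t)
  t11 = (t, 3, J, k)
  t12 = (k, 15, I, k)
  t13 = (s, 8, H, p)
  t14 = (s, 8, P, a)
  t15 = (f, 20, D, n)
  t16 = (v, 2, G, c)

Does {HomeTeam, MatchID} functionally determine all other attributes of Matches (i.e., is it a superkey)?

No

Rows 8 and 12 have the same {HomeTeam, MatchID} value (HomeTeam=k, MatchID=I) but are distinct tuples, so {HomeTeam, MatchID} does not determine every attribute — not a superkey.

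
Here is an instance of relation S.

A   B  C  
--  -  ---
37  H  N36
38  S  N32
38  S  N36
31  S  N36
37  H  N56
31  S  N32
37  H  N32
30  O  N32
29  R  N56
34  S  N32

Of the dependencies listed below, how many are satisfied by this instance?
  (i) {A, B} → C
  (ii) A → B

(i) {A, B} → C: (A=37, B=H): 3 rows → C takes values {N36, N56, N32} — violation; (A=38, B=S): 2 rows → C takes values {N32, N36} — violation; (A=31, B=S): 2 rows → C takes values {N36, N32} — violation — fails.
(ii) A → B: every LHS value maps to a single RHS value — holds.
1 of the 2 dependencies holds.

1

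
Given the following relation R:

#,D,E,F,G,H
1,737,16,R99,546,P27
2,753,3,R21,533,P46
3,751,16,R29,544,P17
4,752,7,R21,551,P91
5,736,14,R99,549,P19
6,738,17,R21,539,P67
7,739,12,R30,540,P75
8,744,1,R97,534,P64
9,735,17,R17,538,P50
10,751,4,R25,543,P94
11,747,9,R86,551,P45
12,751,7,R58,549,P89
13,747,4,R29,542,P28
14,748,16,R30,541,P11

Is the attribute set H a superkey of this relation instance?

Yes

All 14 rows have distinct H values, so H → (all attributes) holds and H is a superkey.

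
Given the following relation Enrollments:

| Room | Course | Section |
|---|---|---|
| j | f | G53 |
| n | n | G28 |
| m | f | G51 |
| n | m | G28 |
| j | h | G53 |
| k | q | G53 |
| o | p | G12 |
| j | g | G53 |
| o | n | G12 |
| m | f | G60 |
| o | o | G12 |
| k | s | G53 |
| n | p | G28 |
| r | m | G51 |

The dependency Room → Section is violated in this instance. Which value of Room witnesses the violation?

Room=j: 3 rows → Section = G53, G53, G53 ✓
Room=n: 3 rows → Section = G28, G28, G28 ✓
Room=m: 2 rows → Section takes values {G51, G60} — violation
Room=k: 2 rows → Section = G53, G53 ✓
Room=o: 3 rows → Section = G12, G12, G12 ✓
Room=r: 1 row → Section = G51 ✓
The only Room value with inconsistent Section is Room=m.

m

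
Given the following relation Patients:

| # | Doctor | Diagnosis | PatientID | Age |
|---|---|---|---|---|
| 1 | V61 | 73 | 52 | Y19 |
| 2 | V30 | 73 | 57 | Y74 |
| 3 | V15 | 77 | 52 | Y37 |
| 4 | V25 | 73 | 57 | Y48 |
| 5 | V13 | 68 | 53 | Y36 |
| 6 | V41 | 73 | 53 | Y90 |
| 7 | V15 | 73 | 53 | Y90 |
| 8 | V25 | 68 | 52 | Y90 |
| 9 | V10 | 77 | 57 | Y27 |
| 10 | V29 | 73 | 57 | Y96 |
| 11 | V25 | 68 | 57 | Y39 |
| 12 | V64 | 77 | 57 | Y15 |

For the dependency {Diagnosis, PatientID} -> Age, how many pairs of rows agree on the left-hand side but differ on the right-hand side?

4

(Diagnosis=73, PatientID=57): violating pairs (2,4), (2,10), (4,10) — 3 pairs.
(Diagnosis=73, PatientID=53): all 2 rows agree on Age — 0 pairs.
(Diagnosis=77, PatientID=57): violating pairs (9,12) — 1 pair.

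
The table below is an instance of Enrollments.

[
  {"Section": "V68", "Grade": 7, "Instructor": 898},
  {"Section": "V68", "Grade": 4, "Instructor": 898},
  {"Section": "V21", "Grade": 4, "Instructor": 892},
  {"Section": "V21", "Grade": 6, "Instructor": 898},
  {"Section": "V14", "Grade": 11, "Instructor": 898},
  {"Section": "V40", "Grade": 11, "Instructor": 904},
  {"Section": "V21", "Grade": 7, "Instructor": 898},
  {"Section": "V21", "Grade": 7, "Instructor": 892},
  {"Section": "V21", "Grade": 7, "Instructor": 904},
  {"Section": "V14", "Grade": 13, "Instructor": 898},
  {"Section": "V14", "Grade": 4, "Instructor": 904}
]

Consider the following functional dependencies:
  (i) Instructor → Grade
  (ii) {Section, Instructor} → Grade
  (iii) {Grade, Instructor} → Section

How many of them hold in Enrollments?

0

(i) Instructor → Grade: Instructor=898: 6 rows → Grade takes values {7, 4, 6, 11, 13} — violation; Instructor=892: 2 rows → Grade takes values {4, 7} — violation; Instructor=904: 3 rows → Grade takes values {11, 7, 4} — violation — fails.
(ii) {Section, Instructor} → Grade: (Section=V68, Instructor=898): 2 rows → Grade takes values {7, 4} — violation; (Section=V21, Instructor=892): 2 rows → Grade takes values {4, 7} — violation; (Section=V21, Instructor=898): 2 rows → Grade takes values {6, 7} — violation; (Section=V14, Instructor=898): 2 rows → Grade takes values {11, 13} — violation — fails.
(iii) {Grade, Instructor} → Section: (Grade=7, Instructor=898): 2 rows → Section takes values {V68, V21} — violation — fails.
None of the 3 dependencies hold.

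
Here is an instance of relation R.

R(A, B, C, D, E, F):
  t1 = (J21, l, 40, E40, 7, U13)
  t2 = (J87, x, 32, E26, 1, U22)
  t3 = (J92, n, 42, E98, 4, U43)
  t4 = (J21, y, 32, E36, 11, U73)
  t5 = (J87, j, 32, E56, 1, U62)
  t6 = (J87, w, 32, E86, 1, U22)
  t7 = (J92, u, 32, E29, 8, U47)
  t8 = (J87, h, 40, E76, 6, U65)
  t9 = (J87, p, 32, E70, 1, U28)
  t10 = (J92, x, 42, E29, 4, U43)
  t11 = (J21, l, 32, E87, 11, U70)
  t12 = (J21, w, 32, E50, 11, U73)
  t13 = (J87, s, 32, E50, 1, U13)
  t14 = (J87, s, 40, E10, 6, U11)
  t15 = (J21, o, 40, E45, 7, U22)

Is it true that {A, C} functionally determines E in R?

Yes

(A=J21, C=40): rows 1, 15 → E = 7, 7 ✓
(A=J87, C=32): rows 2, 5, 6, 9, 13 → E = 1, 1, 1, 1, 1 ✓
(A=J92, C=42): rows 3, 10 → E = 4, 4 ✓
(A=J21, C=32): rows 4, 11, 12 → E = 11, 11, 11 ✓
(A=J92, C=32): row 7 → E = 8 ✓
(A=J87, C=40): rows 8, 14 → E = 6, 6 ✓
Every {A, C} value is associated with a single E value, so {A, C} -> E holds.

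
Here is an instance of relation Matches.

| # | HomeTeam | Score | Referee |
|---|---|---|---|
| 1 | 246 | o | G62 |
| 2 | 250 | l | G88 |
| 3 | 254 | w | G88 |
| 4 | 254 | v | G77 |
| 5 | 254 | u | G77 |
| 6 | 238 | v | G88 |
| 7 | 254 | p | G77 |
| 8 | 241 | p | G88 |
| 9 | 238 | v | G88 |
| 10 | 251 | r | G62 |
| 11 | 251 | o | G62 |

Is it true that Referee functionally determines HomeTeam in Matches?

No

Referee=G62: rows 1, 10, 11 → HomeTeam takes values {246, 251} — violation
Referee=G88: rows 2, 3, 6, 8, 9 → HomeTeam takes values {250, 254, 238, 241} — violation
Referee=G77: rows 4, 5, 7 → HomeTeam = 254, 254, 254 ✓
Two rows agree on Referee but differ on HomeTeam, so Referee → HomeTeam does not hold.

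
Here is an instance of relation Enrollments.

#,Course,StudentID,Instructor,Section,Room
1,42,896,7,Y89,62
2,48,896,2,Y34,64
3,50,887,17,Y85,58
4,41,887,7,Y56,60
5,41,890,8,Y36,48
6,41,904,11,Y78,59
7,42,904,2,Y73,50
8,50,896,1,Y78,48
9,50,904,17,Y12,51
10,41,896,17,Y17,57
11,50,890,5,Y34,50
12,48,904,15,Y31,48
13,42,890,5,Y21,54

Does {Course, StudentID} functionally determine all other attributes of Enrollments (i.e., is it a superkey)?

Yes

All 13 rows have distinct {Course, StudentID} values, so {Course, StudentID} → (all attributes) holds and {Course, StudentID} is a superkey.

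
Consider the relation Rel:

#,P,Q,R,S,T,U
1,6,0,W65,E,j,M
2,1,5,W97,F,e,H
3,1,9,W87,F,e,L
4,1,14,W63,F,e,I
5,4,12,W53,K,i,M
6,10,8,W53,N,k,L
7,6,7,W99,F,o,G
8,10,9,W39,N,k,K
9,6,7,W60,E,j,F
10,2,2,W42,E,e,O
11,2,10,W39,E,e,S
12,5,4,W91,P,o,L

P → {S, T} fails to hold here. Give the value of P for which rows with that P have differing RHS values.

6

P=6: rows 1, 7, 9 → {S,T} takes values {(E, j), (F, o)} — violation
P=1: rows 2, 3, 4 → {S,T} = (F, e), (F, e), (F, e) ✓
P=4: row 5 → {S,T} = (K, i) ✓
P=10: rows 6, 8 → {S,T} = (N, k), (N, k) ✓
P=2: rows 10, 11 → {S,T} = (E, e), (E, e) ✓
P=5: row 12 → {S,T} = (P, o) ✓
The only P value with inconsistent RHS is P=6.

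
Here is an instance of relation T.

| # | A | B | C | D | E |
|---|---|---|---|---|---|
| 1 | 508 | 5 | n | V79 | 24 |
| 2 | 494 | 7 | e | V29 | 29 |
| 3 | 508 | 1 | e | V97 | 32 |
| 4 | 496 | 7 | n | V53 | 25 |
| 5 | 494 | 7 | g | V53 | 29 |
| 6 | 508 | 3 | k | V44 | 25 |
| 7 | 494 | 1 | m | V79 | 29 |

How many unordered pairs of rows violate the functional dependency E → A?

E=29: all 3 rows agree on A — 0 pairs.
E=25: violating pairs (4,6) — 1 pair.

1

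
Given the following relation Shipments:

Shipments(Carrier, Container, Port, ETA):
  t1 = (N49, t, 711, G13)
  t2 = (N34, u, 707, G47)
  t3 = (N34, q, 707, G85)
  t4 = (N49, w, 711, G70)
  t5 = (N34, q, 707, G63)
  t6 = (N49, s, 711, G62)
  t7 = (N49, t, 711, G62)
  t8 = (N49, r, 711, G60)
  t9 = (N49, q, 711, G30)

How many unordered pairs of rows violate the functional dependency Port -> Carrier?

0

Port=711: all 6 rows agree on Carrier — 0 pairs.
Port=707: all 3 rows agree on Carrier — 0 pairs.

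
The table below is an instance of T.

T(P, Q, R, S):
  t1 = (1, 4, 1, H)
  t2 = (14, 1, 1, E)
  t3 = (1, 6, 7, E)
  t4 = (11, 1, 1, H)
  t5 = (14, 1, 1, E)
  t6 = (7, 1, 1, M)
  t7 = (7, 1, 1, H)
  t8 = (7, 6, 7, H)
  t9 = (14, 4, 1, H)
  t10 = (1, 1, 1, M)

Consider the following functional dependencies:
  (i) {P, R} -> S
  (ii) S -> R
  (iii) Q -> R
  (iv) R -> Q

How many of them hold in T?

1

(i) {P, R} -> S: (P=1, R=1): rows 1, 10 → S takes values {H, M} — violation; (P=14, R=1): rows 2, 5, 9 → S takes values {E, H} — violation; (P=7, R=1): rows 6, 7 → S takes values {M, H} — violation — fails.
(ii) S -> R: S=H: rows 1, 4, 7, 8, 9 → R takes values {1, 7} — violation; S=E: rows 2, 3, 5 → R takes values {1, 7} — violation — fails.
(iii) Q -> R: every LHS value maps to a single RHS value — holds.
(iv) R -> Q: R=1: rows 1, 2, 4, 5, 6, 7, 9, 10 → Q takes values {4, 1} — violation — fails.
1 of the 4 dependencies holds.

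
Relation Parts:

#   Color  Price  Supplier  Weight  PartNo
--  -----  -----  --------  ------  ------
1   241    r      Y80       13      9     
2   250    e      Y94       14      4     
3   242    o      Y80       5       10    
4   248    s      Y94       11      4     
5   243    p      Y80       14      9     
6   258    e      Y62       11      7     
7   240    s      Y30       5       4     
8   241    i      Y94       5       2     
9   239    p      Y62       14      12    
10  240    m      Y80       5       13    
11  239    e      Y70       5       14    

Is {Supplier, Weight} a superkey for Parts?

Rows 3 and 10 have the same {Supplier, Weight} value (Supplier=Y80, Weight=5) but are distinct tuples, so {Supplier, Weight} does not determine every attribute — not a superkey.

No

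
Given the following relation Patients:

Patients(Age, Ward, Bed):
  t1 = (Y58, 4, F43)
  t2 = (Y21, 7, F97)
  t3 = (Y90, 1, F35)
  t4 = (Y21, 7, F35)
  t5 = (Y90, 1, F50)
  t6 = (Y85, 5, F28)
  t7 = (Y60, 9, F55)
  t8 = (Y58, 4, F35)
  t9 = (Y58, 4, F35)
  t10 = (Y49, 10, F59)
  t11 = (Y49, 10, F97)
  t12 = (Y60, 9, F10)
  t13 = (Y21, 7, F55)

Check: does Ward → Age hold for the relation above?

Yes

Ward=4: rows 1, 8, 9 → Age = Y58, Y58, Y58 ✓
Ward=7: rows 2, 4, 13 → Age = Y21, Y21, Y21 ✓
Ward=1: rows 3, 5 → Age = Y90, Y90 ✓
Ward=5: row 6 → Age = Y85 ✓
Ward=9: rows 7, 12 → Age = Y60, Y60 ✓
Ward=10: rows 10, 11 → Age = Y49, Y49 ✓
Every Ward value is associated with a single Age value, so Ward → Age holds.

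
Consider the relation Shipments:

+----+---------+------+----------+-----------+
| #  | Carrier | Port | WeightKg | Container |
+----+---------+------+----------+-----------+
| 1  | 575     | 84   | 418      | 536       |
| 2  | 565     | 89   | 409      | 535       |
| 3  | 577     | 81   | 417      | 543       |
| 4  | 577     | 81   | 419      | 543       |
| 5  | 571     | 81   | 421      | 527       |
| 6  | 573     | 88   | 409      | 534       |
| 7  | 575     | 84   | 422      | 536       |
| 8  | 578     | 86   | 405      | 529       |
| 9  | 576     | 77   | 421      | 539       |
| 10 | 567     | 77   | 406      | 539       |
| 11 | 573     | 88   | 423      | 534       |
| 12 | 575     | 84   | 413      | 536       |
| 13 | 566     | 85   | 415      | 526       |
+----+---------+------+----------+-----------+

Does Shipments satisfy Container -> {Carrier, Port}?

No

Container=536: rows 1, 7, 12 → {Carrier,Port} = (575, 84), (575, 84), (575, 84) ✓
Container=535: row 2 → {Carrier,Port} = (565, 89) ✓
Container=543: rows 3, 4 → {Carrier,Port} = (577, 81), (577, 81) ✓
Container=527: row 5 → {Carrier,Port} = (571, 81) ✓
Container=534: rows 6, 11 → {Carrier,Port} = (573, 88), (573, 88) ✓
Container=529: row 8 → {Carrier,Port} = (578, 86) ✓
Container=539: rows 9, 10 → {Carrier,Port} takes values {(576, 77), (567, 77)} — violation
Container=526: row 13 → {Carrier,Port} = (566, 85) ✓
Two rows agree on Container but differ on {Carrier, Port}, so Container -> {Carrier, Port} does not hold.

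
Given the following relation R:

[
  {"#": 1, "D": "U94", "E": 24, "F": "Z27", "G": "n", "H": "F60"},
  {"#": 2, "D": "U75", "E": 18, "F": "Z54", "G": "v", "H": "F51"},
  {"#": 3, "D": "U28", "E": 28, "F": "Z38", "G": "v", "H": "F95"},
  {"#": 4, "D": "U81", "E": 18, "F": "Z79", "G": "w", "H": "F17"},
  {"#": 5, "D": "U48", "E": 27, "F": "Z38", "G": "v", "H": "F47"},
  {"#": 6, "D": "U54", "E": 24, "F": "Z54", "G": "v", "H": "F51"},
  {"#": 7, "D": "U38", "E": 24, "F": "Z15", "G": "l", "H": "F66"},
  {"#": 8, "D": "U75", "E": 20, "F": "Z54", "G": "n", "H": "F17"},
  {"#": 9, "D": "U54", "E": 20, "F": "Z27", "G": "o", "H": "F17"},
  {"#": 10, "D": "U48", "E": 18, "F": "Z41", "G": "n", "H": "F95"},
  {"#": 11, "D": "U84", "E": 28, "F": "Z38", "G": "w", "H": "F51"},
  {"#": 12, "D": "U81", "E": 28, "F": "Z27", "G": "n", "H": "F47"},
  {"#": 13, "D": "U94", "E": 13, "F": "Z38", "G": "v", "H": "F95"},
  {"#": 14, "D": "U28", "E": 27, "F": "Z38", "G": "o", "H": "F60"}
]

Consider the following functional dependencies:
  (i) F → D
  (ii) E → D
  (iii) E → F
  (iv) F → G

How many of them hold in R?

(i) F → D: F=Z27: rows 1, 9, 12 → D takes values {U94, U54, U81} — violation; F=Z54: rows 2, 6, 8 → D takes values {U75, U54} — violation; F=Z38: rows 3, 5, 11, 13, 14 → D takes values {U28, U48, U84, U94} — violation — fails.
(ii) E → D: E=24: rows 1, 6, 7 → D takes values {U94, U54, U38} — violation; E=18: rows 2, 4, 10 → D takes values {U75, U81, U48} — violation; E=28: rows 3, 11, 12 → D takes values {U28, U84, U81} — violation; E=27: rows 5, 14 → D takes values {U48, U28} — violation; E=20: rows 8, 9 → D takes values {U75, U54} — violation — fails.
(iii) E → F: E=24: rows 1, 6, 7 → F takes values {Z27, Z54, Z15} — violation; E=18: rows 2, 4, 10 → F takes values {Z54, Z79, Z41} — violation; E=28: rows 3, 11, 12 → F takes values {Z38, Z27} — violation; E=20: rows 8, 9 → F takes values {Z54, Z27} — violation — fails.
(iv) F → G: F=Z27: rows 1, 9, 12 → G takes values {n, o} — violation; F=Z54: rows 2, 6, 8 → G takes values {v, n} — violation; F=Z38: rows 3, 5, 11, 13, 14 → G takes values {v, w, o} — violation — fails.
None of the 4 dependencies hold.

0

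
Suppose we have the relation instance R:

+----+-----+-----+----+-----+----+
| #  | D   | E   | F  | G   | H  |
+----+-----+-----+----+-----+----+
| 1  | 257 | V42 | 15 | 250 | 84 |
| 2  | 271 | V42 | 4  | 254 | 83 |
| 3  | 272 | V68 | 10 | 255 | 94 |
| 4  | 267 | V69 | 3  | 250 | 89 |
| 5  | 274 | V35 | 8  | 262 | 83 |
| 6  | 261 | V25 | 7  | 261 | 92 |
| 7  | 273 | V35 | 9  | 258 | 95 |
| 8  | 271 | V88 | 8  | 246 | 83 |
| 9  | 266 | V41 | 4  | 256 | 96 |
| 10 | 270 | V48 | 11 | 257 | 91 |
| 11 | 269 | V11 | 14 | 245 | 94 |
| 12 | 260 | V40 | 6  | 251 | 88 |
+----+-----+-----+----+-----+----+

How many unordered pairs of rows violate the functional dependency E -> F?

E=V42: violating pairs (1,2) — 1 pair.
E=V35: violating pairs (5,7) — 1 pair.

2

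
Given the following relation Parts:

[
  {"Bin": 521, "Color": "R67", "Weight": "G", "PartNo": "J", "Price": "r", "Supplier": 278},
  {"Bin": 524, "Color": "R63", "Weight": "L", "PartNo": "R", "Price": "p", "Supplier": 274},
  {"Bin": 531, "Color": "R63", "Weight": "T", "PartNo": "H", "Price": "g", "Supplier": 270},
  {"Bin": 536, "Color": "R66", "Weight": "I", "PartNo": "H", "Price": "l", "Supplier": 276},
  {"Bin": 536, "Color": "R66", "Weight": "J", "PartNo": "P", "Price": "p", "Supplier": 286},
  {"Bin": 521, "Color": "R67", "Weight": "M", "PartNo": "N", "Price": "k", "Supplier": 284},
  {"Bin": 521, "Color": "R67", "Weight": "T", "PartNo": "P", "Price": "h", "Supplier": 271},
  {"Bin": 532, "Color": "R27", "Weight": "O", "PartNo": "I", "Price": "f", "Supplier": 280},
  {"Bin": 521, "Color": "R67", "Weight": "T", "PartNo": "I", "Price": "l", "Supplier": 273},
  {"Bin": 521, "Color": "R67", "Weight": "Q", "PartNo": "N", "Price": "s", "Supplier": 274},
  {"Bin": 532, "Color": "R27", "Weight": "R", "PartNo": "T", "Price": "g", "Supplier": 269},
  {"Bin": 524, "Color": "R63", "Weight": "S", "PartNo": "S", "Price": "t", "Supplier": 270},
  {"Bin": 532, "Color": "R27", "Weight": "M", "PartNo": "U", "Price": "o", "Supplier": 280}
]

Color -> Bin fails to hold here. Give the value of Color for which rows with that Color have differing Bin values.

Color=R67: 5 rows → Bin = 521, 521, 521, 521, 521 ✓
Color=R63: 3 rows → Bin takes values {524, 531} — violation
Color=R66: 2 rows → Bin = 536, 536 ✓
Color=R27: 3 rows → Bin = 532, 532, 532 ✓
The only Color value with inconsistent Bin is Color=R63.

R63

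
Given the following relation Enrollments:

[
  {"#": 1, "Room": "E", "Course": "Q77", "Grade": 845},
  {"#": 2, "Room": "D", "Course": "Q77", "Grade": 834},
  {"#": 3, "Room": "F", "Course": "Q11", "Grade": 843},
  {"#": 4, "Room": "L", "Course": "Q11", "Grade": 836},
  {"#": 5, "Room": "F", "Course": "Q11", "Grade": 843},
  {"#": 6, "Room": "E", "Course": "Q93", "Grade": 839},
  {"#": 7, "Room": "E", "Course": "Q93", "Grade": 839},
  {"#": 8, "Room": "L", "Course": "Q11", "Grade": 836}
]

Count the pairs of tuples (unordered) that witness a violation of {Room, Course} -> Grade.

0

(Room=F, Course=Q11): all 2 rows agree on Grade — 0 pairs.
(Room=L, Course=Q11): all 2 rows agree on Grade — 0 pairs.
(Room=E, Course=Q93): all 2 rows agree on Grade — 0 pairs.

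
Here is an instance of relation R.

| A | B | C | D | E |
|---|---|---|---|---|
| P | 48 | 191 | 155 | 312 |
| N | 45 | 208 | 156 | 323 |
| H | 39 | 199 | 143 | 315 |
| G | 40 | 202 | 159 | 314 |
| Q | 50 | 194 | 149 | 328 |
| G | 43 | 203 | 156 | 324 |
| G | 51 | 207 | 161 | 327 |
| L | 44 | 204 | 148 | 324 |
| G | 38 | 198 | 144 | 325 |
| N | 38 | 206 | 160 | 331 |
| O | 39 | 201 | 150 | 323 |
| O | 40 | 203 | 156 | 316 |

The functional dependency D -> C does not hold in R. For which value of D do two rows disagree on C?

156

D=155: 1 row → C = 191 ✓
D=156: 3 rows → C takes values {208, 203} — violation
D=143: 1 row → C = 199 ✓
D=159: 1 row → C = 202 ✓
D=149: 1 row → C = 194 ✓
D=161: 1 row → C = 207 ✓
D=148: 1 row → C = 204 ✓
D=144: 1 row → C = 198 ✓
D=160: 1 row → C = 206 ✓
D=150: 1 row → C = 201 ✓
The only D value with inconsistent C is D=156.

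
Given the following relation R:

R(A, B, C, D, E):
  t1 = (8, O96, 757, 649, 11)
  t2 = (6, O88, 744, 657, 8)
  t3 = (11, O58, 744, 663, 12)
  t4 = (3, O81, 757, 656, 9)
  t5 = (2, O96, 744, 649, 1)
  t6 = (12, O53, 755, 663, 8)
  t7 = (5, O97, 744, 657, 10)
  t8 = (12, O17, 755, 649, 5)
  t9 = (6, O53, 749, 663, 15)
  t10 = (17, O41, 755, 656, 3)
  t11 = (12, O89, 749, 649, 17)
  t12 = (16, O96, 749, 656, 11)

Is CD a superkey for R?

Rows 2 and 7 have the same CD value (C=744, D=657) but are distinct tuples, so CD does not determine every attribute — not a superkey.

No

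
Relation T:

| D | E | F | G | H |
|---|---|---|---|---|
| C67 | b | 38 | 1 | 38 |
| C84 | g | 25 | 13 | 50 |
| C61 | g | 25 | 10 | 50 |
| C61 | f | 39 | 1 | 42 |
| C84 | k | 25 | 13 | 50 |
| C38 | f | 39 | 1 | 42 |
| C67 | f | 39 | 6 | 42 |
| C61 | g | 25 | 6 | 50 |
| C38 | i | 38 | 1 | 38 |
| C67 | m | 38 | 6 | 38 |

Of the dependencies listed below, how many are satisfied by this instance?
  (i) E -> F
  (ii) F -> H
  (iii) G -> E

2

(i) E -> F: every LHS value maps to a single RHS value — holds.
(ii) F -> H: every LHS value maps to a single RHS value — holds.
(iii) G -> E: G=1: 4 rows → E takes values {b, f, i} — violation; G=13: 2 rows → E takes values {g, k} — violation; G=6: 3 rows → E takes values {f, g, m} — violation — fails.
2 of the 3 dependencies hold.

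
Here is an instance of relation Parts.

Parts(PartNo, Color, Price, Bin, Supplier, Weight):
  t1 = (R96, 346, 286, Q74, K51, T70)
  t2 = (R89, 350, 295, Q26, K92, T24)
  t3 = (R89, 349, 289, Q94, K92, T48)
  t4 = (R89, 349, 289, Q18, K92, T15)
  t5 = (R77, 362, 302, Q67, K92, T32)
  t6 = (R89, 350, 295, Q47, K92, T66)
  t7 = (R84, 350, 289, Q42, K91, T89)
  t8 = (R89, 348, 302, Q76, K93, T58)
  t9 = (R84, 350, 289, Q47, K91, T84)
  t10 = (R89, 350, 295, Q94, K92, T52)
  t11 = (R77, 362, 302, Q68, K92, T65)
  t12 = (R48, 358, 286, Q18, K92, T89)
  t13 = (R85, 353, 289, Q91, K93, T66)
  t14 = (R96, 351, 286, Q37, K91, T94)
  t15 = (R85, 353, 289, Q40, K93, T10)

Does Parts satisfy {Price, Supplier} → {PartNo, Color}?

Yes

(Price=286, Supplier=K51): row 1 → {PartNo,Color} = (R96, 346) ✓
(Price=295, Supplier=K92): rows 2, 6, 10 → {PartNo,Color} = (R89, 350), (R89, 350), (R89, 350) ✓
(Price=289, Supplier=K92): rows 3, 4 → {PartNo,Color} = (R89, 349), (R89, 349) ✓
(Price=302, Supplier=K92): rows 5, 11 → {PartNo,Color} = (R77, 362), (R77, 362) ✓
(Price=289, Supplier=K91): rows 7, 9 → {PartNo,Color} = (R84, 350), (R84, 350) ✓
(Price=302, Supplier=K93): row 8 → {PartNo,Color} = (R89, 348) ✓
(Price=286, Supplier=K92): row 12 → {PartNo,Color} = (R48, 358) ✓
(Price=289, Supplier=K93): rows 13, 15 → {PartNo,Color} = (R85, 353), (R85, 353) ✓
(Price=286, Supplier=K91): row 14 → {PartNo,Color} = (R96, 351) ✓
Every {Price, Supplier} value is associated with a single {PartNo, Color} value, so {Price, Supplier} → {PartNo, Color} holds.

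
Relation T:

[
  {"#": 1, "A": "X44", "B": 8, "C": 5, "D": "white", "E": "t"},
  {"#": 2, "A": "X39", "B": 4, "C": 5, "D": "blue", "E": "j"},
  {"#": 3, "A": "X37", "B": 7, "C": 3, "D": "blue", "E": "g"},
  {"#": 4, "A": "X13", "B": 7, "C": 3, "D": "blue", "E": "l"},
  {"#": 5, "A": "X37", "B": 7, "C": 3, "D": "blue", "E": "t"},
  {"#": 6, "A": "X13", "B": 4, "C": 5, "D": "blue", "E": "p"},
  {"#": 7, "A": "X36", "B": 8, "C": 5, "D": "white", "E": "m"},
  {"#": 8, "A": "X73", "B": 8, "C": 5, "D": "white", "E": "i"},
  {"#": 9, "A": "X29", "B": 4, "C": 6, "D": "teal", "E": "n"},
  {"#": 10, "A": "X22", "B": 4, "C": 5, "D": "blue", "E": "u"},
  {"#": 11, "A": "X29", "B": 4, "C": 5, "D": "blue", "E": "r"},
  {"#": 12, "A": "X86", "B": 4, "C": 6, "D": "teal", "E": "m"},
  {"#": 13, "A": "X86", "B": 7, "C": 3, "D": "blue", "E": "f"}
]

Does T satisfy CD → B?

Yes

(C=5, D=white): rows 1, 7, 8 → B = 8, 8, 8 ✓
(C=5, D=blue): rows 2, 6, 10, 11 → B = 4, 4, 4, 4 ✓
(C=3, D=blue): rows 3, 4, 5, 13 → B = 7, 7, 7, 7 ✓
(C=6, D=teal): rows 9, 12 → B = 4, 4 ✓
Every CD value is associated with a single B value, so CD → B holds.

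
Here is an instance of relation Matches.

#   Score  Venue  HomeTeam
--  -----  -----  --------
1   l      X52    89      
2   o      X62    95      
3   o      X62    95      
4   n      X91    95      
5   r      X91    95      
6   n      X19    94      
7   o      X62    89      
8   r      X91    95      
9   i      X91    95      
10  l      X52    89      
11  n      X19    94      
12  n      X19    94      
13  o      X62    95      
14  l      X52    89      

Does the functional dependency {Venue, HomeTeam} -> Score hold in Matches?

(Venue=X52, HomeTeam=89): rows 1, 10, 14 → Score = l, l, l ✓
(Venue=X62, HomeTeam=95): rows 2, 3, 13 → Score = o, o, o ✓
(Venue=X91, HomeTeam=95): rows 4, 5, 8, 9 → Score takes values {n, r, i} — violation
(Venue=X19, HomeTeam=94): rows 6, 11, 12 → Score = n, n, n ✓
(Venue=X62, HomeTeam=89): row 7 → Score = o ✓
Two rows agree on {Venue, HomeTeam} but differ on Score, so {Venue, HomeTeam} -> Score does not hold.

No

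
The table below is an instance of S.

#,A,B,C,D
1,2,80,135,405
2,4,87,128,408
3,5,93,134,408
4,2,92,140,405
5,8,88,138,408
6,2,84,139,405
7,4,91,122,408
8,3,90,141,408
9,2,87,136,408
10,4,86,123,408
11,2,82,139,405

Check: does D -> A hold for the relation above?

No

D=405: rows 1, 4, 6, 11 → A = 2, 2, 2, 2 ✓
D=408: rows 2, 3, 5, 7, 8, 9, 10 → A takes values {4, 5, 8, 3, 2} — violation
Two rows agree on D but differ on A, so D -> A does not hold.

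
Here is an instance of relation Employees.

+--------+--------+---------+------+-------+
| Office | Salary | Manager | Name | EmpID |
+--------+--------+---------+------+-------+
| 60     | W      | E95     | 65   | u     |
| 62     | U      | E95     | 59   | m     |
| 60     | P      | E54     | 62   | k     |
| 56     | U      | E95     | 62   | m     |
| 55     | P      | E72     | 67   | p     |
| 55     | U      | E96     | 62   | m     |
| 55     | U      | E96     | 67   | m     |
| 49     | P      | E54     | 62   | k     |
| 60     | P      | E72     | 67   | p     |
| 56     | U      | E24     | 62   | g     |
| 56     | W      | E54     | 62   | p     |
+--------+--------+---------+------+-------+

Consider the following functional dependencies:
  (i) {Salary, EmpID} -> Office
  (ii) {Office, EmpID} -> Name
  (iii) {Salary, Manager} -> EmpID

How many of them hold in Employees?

1

(i) {Salary, EmpID} -> Office: (Salary=U, EmpID=m): 4 rows → Office takes values {62, 56, 55} — violation; (Salary=P, EmpID=k): 2 rows → Office takes values {60, 49} — violation; (Salary=P, EmpID=p): 2 rows → Office takes values {55, 60} — violation — fails.
(ii) {Office, EmpID} -> Name: (Office=55, EmpID=m): 2 rows → Name takes values {62, 67} — violation — fails.
(iii) {Salary, Manager} -> EmpID: every LHS value maps to a single RHS value — holds.
1 of the 3 dependencies holds.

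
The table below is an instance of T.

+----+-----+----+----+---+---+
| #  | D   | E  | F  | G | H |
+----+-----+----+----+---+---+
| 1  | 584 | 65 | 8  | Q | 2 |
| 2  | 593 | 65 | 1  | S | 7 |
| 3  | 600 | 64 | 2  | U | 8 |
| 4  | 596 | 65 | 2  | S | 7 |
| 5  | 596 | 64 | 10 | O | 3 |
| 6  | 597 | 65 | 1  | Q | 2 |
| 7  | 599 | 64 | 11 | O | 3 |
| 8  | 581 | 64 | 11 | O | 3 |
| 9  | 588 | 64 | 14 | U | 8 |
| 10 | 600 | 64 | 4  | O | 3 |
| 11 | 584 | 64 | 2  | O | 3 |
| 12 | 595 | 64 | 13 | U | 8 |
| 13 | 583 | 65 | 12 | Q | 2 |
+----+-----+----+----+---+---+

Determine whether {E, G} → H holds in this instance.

Yes

(E=65, G=Q): rows 1, 6, 13 → H = 2, 2, 2 ✓
(E=65, G=S): rows 2, 4 → H = 7, 7 ✓
(E=64, G=U): rows 3, 9, 12 → H = 8, 8, 8 ✓
(E=64, G=O): rows 5, 7, 8, 10, 11 → H = 3, 3, 3, 3, 3 ✓
Every {E, G} value is associated with a single H value, so {E, G} → H holds.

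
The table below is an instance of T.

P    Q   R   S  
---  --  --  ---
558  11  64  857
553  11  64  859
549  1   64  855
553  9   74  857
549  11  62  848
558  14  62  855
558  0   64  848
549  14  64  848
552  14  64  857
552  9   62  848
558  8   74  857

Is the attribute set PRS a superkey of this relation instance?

Yes

All 11 rows have distinct PRS values, so PRS → (all attributes) holds and PRS is a superkey.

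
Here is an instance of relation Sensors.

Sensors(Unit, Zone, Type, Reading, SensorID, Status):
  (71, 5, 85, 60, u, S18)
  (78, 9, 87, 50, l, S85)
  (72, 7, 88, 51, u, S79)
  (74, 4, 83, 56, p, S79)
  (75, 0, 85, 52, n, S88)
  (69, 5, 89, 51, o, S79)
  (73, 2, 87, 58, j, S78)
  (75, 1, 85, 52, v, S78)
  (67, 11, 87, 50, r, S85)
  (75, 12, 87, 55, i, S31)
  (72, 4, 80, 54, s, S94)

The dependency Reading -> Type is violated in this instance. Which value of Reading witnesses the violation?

51

Reading=60: 1 row → Type = 85 ✓
Reading=50: 2 rows → Type = 87, 87 ✓
Reading=51: 2 rows → Type takes values {88, 89} — violation
Reading=56: 1 row → Type = 83 ✓
Reading=52: 2 rows → Type = 85, 85 ✓
Reading=58: 1 row → Type = 87 ✓
Reading=55: 1 row → Type = 87 ✓
Reading=54: 1 row → Type = 80 ✓
The only Reading value with inconsistent Type is Reading=51.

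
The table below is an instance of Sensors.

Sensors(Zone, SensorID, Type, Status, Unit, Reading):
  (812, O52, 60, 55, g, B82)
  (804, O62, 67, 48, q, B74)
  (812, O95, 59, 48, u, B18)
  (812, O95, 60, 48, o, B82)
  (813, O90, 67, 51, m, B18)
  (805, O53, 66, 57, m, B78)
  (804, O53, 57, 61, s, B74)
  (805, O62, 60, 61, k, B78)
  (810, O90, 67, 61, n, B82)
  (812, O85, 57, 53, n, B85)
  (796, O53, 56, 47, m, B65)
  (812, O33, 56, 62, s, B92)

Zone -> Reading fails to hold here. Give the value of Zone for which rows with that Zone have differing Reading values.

Zone=812: 5 rows → Reading takes values {B82, B18, B85, B92} — violation
Zone=804: 2 rows → Reading = B74, B74 ✓
Zone=813: 1 row → Reading = B18 ✓
Zone=805: 2 rows → Reading = B78, B78 ✓
Zone=810: 1 row → Reading = B82 ✓
Zone=796: 1 row → Reading = B65 ✓
The only Zone value with inconsistent Reading is Zone=812.

812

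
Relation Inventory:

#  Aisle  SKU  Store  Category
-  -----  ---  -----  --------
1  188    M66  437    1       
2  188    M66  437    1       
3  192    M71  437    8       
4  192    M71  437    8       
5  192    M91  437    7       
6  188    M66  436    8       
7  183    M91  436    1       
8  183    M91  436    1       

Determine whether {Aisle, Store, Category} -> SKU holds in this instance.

Yes

(Aisle=188, Store=437, Category=1): rows 1, 2 → SKU = M66, M66 ✓
(Aisle=192, Store=437, Category=8): rows 3, 4 → SKU = M71, M71 ✓
(Aisle=192, Store=437, Category=7): row 5 → SKU = M91 ✓
(Aisle=188, Store=436, Category=8): row 6 → SKU = M66 ✓
(Aisle=183, Store=436, Category=1): rows 7, 8 → SKU = M91, M91 ✓
Every {Aisle, Store, Category} value is associated with a single SKU value, so {Aisle, Store, Category} -> SKU holds.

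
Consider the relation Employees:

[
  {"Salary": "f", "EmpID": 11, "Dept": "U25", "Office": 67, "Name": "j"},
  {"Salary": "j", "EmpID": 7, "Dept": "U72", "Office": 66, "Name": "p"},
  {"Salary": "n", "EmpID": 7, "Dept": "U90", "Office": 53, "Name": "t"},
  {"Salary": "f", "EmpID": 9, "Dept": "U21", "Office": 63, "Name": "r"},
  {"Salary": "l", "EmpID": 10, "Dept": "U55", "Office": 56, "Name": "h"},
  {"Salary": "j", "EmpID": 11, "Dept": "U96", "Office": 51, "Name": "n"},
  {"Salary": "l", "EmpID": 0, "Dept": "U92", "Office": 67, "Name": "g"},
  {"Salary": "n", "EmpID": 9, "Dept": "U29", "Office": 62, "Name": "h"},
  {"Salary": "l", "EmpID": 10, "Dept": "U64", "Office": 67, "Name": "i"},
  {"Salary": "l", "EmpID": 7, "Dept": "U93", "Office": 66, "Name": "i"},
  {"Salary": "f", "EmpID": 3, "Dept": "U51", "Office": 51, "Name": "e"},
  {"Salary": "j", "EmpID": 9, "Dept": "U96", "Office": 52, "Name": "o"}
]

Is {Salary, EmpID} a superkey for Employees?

Two distinct rows share (Salary=l, EmpID=10), so {Salary, EmpID} does not determine every attribute — not a superkey.

No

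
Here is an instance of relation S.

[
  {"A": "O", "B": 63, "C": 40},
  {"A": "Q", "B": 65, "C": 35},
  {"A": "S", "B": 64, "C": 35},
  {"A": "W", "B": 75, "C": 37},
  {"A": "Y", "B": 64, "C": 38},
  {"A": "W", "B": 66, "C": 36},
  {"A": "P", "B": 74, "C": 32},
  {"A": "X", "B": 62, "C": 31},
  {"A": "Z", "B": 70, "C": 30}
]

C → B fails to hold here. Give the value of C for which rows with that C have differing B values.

35

C=40: 1 row → B = 63 ✓
C=35: 2 rows → B takes values {65, 64} — violation
C=37: 1 row → B = 75 ✓
C=38: 1 row → B = 64 ✓
C=36: 1 row → B = 66 ✓
C=32: 1 row → B = 74 ✓
C=31: 1 row → B = 62 ✓
C=30: 1 row → B = 70 ✓
The only C value with inconsistent B is C=35.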